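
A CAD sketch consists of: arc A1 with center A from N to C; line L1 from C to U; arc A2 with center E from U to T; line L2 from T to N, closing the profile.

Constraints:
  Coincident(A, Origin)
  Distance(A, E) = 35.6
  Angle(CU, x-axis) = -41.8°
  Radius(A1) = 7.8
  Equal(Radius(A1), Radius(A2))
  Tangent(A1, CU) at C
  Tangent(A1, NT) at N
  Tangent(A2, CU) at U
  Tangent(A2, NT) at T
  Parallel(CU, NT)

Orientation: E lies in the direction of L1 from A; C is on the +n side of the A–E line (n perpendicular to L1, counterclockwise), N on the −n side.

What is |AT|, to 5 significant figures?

36.444

The slot axis is L1's direction at -41.8°, so u = (cos -41.8°, sin -41.8°) = (0.74548, -0.66653) and n = (−sin -41.8°, cos -41.8°) = (0.66653, 0.74548). A is at the origin and E lies 35.6 along u from A, so E = 35.6·u = (26.539, -23.729). Tangency of A1 to both parallel lines with radius 7.8 puts C and N at A ± 7.8·n: C = (5.1990, 5.8147), N = (-5.1990, -5.8147). Equal radii place U and T the same way about E: U = E + 7.8·n = (31.738, -17.914), T = E − 7.8·n = (21.340, -29.543). Then |AT| = |T − A| = 36.444.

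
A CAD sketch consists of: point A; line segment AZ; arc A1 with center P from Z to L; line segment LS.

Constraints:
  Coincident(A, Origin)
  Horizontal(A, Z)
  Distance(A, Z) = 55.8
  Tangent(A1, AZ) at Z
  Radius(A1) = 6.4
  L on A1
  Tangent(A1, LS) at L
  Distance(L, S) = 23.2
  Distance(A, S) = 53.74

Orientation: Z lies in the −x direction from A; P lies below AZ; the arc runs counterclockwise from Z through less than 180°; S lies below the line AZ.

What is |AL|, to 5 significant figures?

61.595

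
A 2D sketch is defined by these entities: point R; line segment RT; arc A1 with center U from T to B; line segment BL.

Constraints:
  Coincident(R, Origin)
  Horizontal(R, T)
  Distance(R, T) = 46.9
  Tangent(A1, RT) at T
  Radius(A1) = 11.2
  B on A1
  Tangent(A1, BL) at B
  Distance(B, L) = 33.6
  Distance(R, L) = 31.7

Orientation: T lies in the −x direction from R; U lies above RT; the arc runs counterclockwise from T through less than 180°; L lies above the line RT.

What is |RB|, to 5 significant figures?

38.983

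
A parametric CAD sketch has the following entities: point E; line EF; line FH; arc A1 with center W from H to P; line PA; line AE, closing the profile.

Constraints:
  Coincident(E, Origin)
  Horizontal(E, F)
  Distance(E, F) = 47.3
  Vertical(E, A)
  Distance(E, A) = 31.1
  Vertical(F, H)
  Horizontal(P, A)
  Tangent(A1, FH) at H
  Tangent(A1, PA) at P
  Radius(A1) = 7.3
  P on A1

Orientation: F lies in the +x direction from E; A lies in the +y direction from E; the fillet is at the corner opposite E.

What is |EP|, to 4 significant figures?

50.67

E is at the origin; E and F share the same y with |EF| = 47.3 and F on the +x side, so F = (47.30, 0.000). EA is vertical with |EA| = 31.1 and A on the +y side, so A = (0.000, 31.10). The virtual corner opposite E is at (47.30, 31.10). Tangency of A1 to FH means the radius WH is perpendicular to FH and the tangent condition forces WP to be normal to PA, with radius 7.3, so the center W sits 7.3 in from both sides at W = (40.00, 23.80). That places the tangent points at H = (47.30, 23.80) on FH and P = (40.00, 31.10) on PA. Then |EP| = |P − E| = 50.67.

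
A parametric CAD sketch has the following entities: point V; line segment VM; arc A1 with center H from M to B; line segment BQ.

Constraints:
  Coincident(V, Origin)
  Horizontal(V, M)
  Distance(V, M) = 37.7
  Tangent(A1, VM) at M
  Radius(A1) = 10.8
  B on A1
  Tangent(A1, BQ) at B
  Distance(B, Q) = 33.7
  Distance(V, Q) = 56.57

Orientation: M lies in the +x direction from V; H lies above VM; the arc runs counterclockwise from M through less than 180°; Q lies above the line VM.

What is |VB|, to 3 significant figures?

49.9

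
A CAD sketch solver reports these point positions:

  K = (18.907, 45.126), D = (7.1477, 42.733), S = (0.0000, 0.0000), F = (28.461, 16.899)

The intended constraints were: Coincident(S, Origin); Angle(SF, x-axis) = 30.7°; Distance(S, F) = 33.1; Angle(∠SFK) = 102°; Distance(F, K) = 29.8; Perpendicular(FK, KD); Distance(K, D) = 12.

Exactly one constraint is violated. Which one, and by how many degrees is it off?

Perpendicular(FK, KD) — off by 7.20°.

S = (0.00, 0.00) ✓; SF at 30.70° ✓; |SF| = 33.10 ✓; ∠SFK = 102.0° ✓; |FK| = 29.80 ✓; ∠(FK, KD) = 82.80° ✗; |KD| = 12.00 ✓.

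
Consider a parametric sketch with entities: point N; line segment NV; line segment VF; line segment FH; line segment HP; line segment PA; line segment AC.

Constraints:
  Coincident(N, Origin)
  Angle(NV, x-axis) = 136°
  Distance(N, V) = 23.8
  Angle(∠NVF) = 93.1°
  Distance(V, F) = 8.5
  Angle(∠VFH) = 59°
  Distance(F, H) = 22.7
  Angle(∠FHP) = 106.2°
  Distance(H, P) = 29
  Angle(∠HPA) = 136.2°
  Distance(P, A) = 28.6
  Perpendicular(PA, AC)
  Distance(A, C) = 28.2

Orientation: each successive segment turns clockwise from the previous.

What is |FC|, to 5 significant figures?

40.815

N is at the origin; NV runs at 136.0° with length 23.8, so V = (-17.120, 16.533). ∠NVF = 93.1° gives VF at 49.100° from the x-axis; with |VF| = 8.5, F = (-11.555, 22.958). ∠VFH = 59.0° gives FH at -71.900° from the x-axis; with |FH| = 22.7, H = (-4.5026, 1.3809). ∠FHP = 106.2° gives HP at -145.70° from the x-axis; with |HP| = 29.0, P = (-28.459, -14.961). ∠HPA = 136.2° gives PA at 170.50° from the x-axis; with |PA| = 28.6, A = (-56.667, -10.241). PA ⟂ AC, so AC runs at 80.500°; with |AC| = 28.2, C = (-52.013, 17.572). Then |FC| = |C − F| = 40.815.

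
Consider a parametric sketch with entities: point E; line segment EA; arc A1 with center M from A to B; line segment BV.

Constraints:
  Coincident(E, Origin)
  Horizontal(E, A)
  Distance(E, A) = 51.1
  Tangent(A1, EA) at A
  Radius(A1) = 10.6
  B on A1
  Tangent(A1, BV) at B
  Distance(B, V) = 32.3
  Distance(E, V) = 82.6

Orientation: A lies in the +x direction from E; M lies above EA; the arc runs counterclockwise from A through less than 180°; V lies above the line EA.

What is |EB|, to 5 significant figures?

60.902

Checks: |MB| = 10.60 ✓; ∠(MB, BV) = 90.00° ✓; |BV| = 32.30 ✓; |EV| = 82.60 ✓.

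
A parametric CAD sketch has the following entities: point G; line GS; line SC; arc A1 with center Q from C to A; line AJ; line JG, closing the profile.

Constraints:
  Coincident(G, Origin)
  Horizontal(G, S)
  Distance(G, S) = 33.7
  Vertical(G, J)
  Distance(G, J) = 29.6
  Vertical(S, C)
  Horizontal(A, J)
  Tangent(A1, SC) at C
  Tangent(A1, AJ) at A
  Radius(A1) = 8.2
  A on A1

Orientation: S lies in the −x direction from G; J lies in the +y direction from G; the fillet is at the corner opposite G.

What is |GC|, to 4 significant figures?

39.92

G is at the origin; GS is horizontal with |GS| = 33.7 and S on the −x side, so S = (-33.70, 0.000). G and J share the same x with |GJ| = 29.6 and J on the +y side, so J = (0.000, 29.60). The virtual corner opposite G is at (-33.70, 29.60). A1 meets SC tangentially, so QC is at right angles to SC and since A1 is tangent to AJ there, QA ⟂ AJ, with radius 8.2, so the center Q sits 8.2 in from both sides at Q = (-25.50, 21.40). That places the tangent points at C = (-33.70, 21.40) on SC and A = (-25.50, 29.60) on AJ. Then |GC| = |C − G| = 39.92.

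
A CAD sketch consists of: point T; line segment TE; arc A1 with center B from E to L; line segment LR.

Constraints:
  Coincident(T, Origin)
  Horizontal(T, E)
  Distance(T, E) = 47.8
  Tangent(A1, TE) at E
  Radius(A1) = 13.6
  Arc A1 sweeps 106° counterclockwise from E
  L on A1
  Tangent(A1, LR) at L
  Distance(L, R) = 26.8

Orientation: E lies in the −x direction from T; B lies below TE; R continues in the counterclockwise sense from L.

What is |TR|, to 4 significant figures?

68.70

On A1, E sits at bearing 90° from B; a 106° counterclockwise sweep puts L at bearing 196°, so L = B + 13.6·(cos 196°, sin 196°) = (-60.87, -17.35). The tangent condition forces BL to be normal to LR, so LR runs along (−sin 196°, cos 196°); with |LR| = 26.8, R = (-53.49, -43.11). Then |TR| = |R − T| = 68.70.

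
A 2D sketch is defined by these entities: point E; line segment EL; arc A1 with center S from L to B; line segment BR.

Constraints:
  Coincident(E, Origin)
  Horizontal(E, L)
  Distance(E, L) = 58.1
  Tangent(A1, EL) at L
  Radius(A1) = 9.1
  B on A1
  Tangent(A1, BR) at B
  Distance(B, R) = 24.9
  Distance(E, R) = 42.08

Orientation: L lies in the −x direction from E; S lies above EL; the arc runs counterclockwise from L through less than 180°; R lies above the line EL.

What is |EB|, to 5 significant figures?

51.128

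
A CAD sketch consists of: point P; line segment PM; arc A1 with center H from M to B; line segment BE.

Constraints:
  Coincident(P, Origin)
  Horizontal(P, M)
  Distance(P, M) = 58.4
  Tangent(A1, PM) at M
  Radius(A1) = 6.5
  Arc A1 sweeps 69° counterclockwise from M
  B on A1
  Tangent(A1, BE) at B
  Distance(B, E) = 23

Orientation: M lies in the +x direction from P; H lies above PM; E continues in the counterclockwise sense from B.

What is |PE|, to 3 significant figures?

77.1

On A1, M sits at bearing -90° from H; a 69° counterclockwise sweep puts B at bearing -21°, so B = H + 6.5·(cos -21°, sin -21°) = (64.5, 4.17). A1 meets BE tangentially, so HB is at right angles to BE, so BE runs along (−sin -21°, cos -21°); with |BE| = 23.0, E = (72.7, 25.6). Then |PE| = |E − P| = 77.1.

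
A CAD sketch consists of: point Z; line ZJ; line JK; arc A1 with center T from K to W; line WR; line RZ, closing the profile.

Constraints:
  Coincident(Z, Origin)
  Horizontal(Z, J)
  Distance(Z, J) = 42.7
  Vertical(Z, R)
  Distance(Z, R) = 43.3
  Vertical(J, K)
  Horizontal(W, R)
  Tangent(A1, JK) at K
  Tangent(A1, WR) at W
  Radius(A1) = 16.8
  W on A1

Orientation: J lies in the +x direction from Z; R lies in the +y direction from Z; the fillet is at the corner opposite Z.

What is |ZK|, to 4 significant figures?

50.25

The virtual corner opposite Z is at (42.70, 43.30). The tangent condition forces TK to be normal to JK and since A1 is tangent to WR there, TW ⟂ WR, with radius 16.8, so the center T sits 16.8 in from both sides at T = (25.90, 26.50). That places the tangent points at K = (42.70, 26.50) on JK and W = (25.90, 43.30) on WR. Then |ZK| = |K − Z| = 50.25.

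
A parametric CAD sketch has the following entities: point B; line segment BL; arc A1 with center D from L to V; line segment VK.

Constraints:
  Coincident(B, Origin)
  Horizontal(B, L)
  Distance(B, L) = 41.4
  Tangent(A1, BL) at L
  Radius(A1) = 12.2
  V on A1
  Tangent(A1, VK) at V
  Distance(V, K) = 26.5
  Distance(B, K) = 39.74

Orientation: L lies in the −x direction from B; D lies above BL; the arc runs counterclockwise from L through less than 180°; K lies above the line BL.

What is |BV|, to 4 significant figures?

30.97

B is at the origin; B and L share the same y with |BL| = 41.4 and L on the −x side, so L = (-41.40, 0.000). A1 meets BL tangentially, so DL is at right angles to BL, so D = L + (0, 12.2) = (-41.40, 12.20). Since DV ⟂ VK (tangency), |DK| = √(12.2² + 26.5²) = 29.17 regardless of where V sits on A1. So K lies on both circle(B, 39.74) and circle(D, 29.17); the above-BL intersection is K = (-21.43, 33.47). V is the foot of the tangent from K: V = (-29.83, 8.333).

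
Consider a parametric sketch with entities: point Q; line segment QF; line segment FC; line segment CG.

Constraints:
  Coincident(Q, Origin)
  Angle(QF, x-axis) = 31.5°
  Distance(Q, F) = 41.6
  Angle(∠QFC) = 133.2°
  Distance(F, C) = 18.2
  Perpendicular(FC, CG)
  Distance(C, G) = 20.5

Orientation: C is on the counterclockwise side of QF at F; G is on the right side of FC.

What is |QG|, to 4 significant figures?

69.01

Q is at the origin; QF runs at 31.5° with length 41.6, so F = 41.6·(cos 31.5°, sin 31.5°) = (35.47, 21.74). ∠QFC = 133.2°, so FC runs at 31.5° + (180° − 133.2°) = 78.30° from the x-axis; with |FC| = 18.2, C = F + 18.2·(cos 78.30°, sin 78.30°) = (39.16, 39.56). The perpendicularity gives CG at right angles to FC; with |CG| = 20.5 on the right of FC, G = C + 20.5·(0.9792, -0.2028) = (59.23, 35.40). Then |QG| = |G − Q| = 69.01.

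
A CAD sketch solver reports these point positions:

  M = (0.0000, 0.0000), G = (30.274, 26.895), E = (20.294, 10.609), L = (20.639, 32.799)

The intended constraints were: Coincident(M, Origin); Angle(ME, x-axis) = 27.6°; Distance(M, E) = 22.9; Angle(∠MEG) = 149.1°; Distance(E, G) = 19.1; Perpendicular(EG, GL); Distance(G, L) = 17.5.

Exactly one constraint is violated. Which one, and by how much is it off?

Distance(G, L) = 17.5 — off by 6.20.

M = (0.00, 0.00) ✓; ME at 27.60° ✓; |ME| = 22.90 ✓; ∠MEG = 149.1° ✓; |EG| = 19.10 ✓; ∠(EG, GL) = 90.00° ✓; |GL| = 11.30 ✗.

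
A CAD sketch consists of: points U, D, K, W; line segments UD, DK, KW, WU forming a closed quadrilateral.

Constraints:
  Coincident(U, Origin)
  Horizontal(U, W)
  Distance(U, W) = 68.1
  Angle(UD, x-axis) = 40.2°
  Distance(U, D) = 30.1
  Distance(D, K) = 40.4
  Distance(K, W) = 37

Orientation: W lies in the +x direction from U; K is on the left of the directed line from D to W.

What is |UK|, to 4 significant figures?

69.84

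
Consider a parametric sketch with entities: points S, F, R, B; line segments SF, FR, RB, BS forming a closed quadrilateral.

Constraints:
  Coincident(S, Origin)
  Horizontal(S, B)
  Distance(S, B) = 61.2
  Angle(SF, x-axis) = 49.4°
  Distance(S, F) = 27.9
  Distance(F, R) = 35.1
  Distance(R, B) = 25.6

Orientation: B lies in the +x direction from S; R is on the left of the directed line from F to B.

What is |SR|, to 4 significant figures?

58.41

Checks: |FR| = 35.10 ✓; |RB| = 25.60 ✓.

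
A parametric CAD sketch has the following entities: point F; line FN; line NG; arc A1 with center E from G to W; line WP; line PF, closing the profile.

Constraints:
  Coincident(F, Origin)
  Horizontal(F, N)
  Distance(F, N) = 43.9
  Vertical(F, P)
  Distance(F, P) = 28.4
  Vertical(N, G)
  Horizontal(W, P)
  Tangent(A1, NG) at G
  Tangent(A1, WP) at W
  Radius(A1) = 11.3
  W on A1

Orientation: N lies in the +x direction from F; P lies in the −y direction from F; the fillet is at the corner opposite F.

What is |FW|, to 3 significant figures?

43.2

The virtual corner opposite F is at (43.9, -28.4). Tangency of A1 to NG means the radius EG is perpendicular to NG and the tangent condition forces EW to be normal to WP, with radius 11.3, so the center E sits 11.3 in from both sides at E = (32.6, -17.1). That places the tangent points at G = (43.9, -17.1) on NG and W = (32.6, -28.4) on WP. Then |FW| = |W − F| = 43.2.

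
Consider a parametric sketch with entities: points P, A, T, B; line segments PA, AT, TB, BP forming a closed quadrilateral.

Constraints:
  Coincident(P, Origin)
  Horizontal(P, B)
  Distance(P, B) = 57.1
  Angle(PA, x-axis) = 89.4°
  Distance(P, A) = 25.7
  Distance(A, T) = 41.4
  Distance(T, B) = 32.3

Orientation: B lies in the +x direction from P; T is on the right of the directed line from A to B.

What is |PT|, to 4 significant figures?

26.54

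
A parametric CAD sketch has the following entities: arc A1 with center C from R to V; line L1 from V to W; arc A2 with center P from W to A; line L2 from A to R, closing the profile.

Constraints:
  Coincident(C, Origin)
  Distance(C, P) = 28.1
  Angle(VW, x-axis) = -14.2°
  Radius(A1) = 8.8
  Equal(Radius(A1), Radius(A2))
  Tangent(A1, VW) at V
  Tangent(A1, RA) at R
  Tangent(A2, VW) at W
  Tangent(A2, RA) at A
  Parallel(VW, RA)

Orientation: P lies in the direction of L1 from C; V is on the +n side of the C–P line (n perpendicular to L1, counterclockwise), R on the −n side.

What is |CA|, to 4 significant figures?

29.45

The slot axis is L1's direction at -14.2°, so u = (cos -14.2°, sin -14.2°) = (0.9694, -0.2453) and n = (−sin -14.2°, cos -14.2°) = (0.2453, 0.9694). C is at the origin and P lies 28.1 along u from C, so P = 28.1·u = (27.24, -6.893). Tangency of A1 to both parallel lines with radius 8.8 puts V and R at C ± 8.8·n: V = (2.159, 8.531), R = (-2.159, -8.531). Equal radii place W and A the same way about P: W = P + 8.8·n = (29.40, 1.638), A = P − 8.8·n = (25.08, -15.42). Then |CA| = |A − C| = 29.45.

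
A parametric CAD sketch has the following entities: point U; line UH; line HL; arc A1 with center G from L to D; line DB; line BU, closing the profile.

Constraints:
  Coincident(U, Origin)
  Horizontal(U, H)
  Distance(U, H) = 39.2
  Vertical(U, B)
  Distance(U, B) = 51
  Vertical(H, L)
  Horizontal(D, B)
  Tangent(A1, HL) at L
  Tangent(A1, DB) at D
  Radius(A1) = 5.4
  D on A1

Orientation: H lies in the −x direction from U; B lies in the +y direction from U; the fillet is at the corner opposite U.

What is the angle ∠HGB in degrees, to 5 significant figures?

105.83°

U is at the origin; UH is horizontal with |UH| = 39.2 and H on the −x side, so H = (-39.200, 0.0000). U and B share the same x with |UB| = 51.0 and B on the +y side, so B = (0.0000, 51.000). The virtual corner opposite U is at (-39.200, 51.000). The tangent condition forces GL to be normal to HL and A1 meets DB tangentially, so GD is at right angles to DB, with radius 5.4, so the center G sits 5.4 in from both sides at G = (-33.800, 45.600). Then cos ∠HGB = GH·GB / (|GH||GB|), giving 105.83°.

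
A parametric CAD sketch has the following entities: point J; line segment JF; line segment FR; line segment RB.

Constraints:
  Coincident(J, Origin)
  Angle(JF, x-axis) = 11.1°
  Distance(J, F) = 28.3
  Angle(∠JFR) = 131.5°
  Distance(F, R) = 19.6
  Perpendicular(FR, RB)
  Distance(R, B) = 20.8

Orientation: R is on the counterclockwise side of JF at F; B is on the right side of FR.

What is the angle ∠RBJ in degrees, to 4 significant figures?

42.40°

J is at the origin; JF runs at 11.1° with length 28.3, so F = 28.3·(cos 11.1°, sin 11.1°) = (27.77, 5.448). ∠JFR = 131.5°, so FR runs at 11.1° + (180° − 131.5°) = 59.60° from the x-axis; with |FR| = 19.6, R = F + 19.6·(cos 59.60°, sin 59.60°) = (37.69, 22.35). The perpendicularity gives RB at right angles to FR; with |RB| = 20.8 on the right of FR, B = R + 20.8·(0.8625, -0.5060) = (55.63, 11.83). Then cos ∠RBJ = BR·BJ / (|BR||BJ|), giving 42.40°.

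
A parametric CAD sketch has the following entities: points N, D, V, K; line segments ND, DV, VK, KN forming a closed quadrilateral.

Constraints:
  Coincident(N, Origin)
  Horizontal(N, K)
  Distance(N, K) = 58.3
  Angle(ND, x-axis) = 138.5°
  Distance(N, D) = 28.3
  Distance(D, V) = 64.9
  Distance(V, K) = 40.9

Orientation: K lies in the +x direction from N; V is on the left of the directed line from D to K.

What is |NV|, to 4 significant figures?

55.33

N is at the origin; N and K share the same y with |NK| = 58.3 and K in +x, so K = (58.3, 0). ND runs at 138.5° with |ND| = 28.3, so D = (-21.20, 18.75). V is determined by |DV| = 64.9 and |VK| = 40.9 together: it lies at the intersection of circle(D, 64.9) and circle(K, 40.9). With |DK| = 81.68, the foot of the radical line on DK is 56.38 from D and the perpendicular offset is √(64.9² − 56.38²) = 32.14. Taking the left-of-DK solution: V = (41.06, 37.09).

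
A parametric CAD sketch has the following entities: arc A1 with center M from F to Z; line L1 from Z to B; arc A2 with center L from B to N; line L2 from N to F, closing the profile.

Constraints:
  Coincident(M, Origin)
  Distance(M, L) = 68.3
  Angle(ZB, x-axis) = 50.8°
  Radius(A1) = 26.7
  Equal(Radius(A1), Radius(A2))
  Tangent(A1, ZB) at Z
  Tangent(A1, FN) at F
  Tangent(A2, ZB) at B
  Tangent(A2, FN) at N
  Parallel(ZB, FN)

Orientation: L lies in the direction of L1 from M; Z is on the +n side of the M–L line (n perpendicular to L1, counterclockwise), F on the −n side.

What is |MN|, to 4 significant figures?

73.33

The slot axis is L1's direction at 50.8°, so u = (cos 50.8°, sin 50.8°) = (0.6320, 0.7749) and n = (−sin 50.8°, cos 50.8°) = (-0.7749, 0.6320). M is at the origin and L lies 68.3 along u from M, so L = 68.3·u = (43.17, 52.93). Tangency of A1 to both parallel lines with radius 26.7 puts Z and F at M ± 26.7·n: Z = (-20.69, 16.88), F = (20.69, -16.88). Equal radii place B and N the same way about L: B = L + 26.7·n = (22.48, 69.80), N = L − 26.7·n = (63.86, 36.05). Then |MN| = |N − M| = 73.33.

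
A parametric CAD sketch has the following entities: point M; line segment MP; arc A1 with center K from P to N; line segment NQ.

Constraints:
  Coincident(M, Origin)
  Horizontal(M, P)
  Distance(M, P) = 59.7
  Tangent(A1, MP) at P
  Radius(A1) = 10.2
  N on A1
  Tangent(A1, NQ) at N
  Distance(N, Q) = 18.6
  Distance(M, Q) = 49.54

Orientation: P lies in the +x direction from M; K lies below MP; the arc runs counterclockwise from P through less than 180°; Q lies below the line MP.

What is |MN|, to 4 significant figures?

50.62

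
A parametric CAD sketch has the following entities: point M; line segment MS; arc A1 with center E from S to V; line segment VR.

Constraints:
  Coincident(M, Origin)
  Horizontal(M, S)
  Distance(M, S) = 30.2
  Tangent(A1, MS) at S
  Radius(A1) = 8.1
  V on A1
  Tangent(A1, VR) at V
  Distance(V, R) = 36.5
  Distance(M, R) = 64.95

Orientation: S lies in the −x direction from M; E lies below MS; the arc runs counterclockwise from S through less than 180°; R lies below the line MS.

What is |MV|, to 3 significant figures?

37.9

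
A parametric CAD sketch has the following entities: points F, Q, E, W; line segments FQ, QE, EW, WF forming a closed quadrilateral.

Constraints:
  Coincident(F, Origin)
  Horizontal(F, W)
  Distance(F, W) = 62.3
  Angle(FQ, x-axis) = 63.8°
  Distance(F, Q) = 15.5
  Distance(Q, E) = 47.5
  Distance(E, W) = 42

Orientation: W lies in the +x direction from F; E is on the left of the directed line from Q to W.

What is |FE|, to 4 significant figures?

61.23

Checks: |QE| = 47.50 ✓; |EW| = 42.00 ✓.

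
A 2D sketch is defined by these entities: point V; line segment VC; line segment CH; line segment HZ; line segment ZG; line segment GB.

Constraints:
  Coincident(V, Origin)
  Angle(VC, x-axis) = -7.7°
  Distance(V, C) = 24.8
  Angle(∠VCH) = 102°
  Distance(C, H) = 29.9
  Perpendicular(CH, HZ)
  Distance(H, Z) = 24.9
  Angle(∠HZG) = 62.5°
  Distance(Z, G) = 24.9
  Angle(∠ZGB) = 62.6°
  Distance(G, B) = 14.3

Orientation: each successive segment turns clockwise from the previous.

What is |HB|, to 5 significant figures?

11.607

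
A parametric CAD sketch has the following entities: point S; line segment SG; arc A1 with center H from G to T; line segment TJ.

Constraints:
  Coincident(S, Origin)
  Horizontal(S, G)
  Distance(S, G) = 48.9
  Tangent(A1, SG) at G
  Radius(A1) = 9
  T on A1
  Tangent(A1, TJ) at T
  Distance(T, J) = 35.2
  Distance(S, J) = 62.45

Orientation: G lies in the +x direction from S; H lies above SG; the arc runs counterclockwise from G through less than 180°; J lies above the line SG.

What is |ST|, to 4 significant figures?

58.54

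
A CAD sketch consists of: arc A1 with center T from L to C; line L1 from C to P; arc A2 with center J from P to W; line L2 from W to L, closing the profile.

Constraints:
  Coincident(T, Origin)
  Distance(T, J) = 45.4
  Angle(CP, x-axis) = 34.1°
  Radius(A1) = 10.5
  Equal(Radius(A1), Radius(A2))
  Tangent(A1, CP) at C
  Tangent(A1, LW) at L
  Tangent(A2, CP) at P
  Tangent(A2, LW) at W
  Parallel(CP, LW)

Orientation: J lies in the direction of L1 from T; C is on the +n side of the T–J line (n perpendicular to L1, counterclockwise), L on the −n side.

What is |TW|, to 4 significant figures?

46.60

The slot axis is L1's direction at 34.1°, so u = (cos 34.1°, sin 34.1°) = (0.8281, 0.5606) and n = (−sin 34.1°, cos 34.1°) = (-0.5606, 0.8281). T is at the origin and J lies 45.4 along u from T, so J = 45.4·u = (37.59, 25.45). Tangency of A1 to both parallel lines with radius 10.5 puts C and L at T ± 10.5·n: C = (-5.887, 8.695), L = (5.887, -8.695). Equal radii place P and W the same way about J: P = J + 10.5·n = (31.71, 34.15), W = J − 10.5·n = (43.48, 16.76). Then |TW| = |W − T| = 46.60.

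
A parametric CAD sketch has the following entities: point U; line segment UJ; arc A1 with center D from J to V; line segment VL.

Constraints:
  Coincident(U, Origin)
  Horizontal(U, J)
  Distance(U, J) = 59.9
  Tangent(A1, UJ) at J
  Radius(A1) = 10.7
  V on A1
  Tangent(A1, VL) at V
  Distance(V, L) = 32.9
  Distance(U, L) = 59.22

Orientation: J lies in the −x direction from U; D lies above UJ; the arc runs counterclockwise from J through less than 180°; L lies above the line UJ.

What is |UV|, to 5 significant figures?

50.151

Checks: |DV| = 10.70 ✓; ∠(DV, VL) = 90.00° ✓; |VL| = 32.90 ✓; |UL| = 59.22 ✓.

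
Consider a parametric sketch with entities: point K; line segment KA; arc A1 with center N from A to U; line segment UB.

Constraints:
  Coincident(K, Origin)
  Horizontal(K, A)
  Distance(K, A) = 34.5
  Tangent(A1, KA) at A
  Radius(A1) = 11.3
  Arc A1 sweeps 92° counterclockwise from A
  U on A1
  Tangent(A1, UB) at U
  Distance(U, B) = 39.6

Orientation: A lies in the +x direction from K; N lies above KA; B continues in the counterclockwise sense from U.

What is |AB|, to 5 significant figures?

52.219

K is at the origin; KA is horizontal with |KA| = 34.5 and A on the +x side, so A = (34.500, 0.0000). A1 meets KA tangentially, so NA is at right angles to KA, so N = A + (0, 11.3) = (34.500, 11.300). On A1, A sits at bearing -90° from N; a 92° counterclockwise sweep puts U at bearing 2°, so U = N + 11.3·(cos 2°, sin 2°) = (45.793, 11.694). Since A1 is tangent to UB there, NU ⟂ UB, so UB runs along (−sin 2°, cos 2°); with |UB| = 39.6, B = (44.411, 51.270). Then |AB| = |B − A| = 52.219.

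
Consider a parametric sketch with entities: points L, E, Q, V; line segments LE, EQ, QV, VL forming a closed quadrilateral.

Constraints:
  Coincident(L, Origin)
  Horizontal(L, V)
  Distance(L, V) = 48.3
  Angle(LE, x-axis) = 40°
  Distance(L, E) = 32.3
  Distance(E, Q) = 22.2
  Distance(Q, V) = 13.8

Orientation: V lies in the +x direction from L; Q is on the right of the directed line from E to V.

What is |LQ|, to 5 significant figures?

34.535

L is at the origin; L and V share the same y with |LV| = 48.3 and V in +x, so V = (48.3, 0). LE runs at 40.0° with |LE| = 32.3, so E = (24.743, 20.762). Q is determined by |EQ| = 22.2 and |QV| = 13.8 together: it lies at the intersection of circle(E, 22.2) and circle(V, 13.8). With |EV| = 31.400, the foot of the radical line on EV is 20.515 from E and the perpendicular offset is √(22.2² − 20.515²) = 8.4828. Taking the right-of-EV solution: Q = (34.525, 0.83333).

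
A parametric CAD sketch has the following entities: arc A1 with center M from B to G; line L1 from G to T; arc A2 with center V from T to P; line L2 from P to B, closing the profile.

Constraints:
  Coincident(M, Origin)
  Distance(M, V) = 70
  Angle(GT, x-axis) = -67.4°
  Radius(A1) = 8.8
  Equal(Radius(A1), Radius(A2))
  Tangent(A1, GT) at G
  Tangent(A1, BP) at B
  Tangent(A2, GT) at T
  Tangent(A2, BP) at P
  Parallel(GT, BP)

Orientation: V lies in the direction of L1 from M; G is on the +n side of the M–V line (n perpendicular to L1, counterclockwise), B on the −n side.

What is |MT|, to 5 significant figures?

70.551

Tangency of A1 to both parallel lines with radius 8.8 puts G and B at M ± 8.8·n: G = (8.1242, 3.3818), B = (-8.1242, -3.3818). Equal radii place T and P the same way about V: T = V + 8.8·n = (35.025, -61.243), P = V − 8.8·n = (18.776, -68.007). Then |MT| = |T − M| = 70.551.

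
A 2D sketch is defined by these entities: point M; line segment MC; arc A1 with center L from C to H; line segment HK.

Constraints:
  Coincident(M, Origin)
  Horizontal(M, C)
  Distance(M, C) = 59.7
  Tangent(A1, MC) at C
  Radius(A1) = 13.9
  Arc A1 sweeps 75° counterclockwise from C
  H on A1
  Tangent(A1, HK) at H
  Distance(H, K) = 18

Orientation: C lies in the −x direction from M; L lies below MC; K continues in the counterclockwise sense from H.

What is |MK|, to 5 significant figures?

82.566

M is at the origin; M and C share the same y with |MC| = 59.7 and C on the −x side, so C = (-59.700, 0.0000). The tangent condition forces LC to be normal to MC, so L = C + (0, -13.9) = (-59.700, -13.900). On A1, C sits at bearing 90° from L; a 75° counterclockwise sweep puts H at bearing 165°, so H = L + 13.9·(cos 165°, sin 165°) = (-73.126, -10.302). The tangent condition forces LH to be normal to HK, so HK runs along (−sin 165°, cos 165°); with |HK| = 18.0, K = (-77.785, -27.689). Then |MK| = |K − M| = 82.566.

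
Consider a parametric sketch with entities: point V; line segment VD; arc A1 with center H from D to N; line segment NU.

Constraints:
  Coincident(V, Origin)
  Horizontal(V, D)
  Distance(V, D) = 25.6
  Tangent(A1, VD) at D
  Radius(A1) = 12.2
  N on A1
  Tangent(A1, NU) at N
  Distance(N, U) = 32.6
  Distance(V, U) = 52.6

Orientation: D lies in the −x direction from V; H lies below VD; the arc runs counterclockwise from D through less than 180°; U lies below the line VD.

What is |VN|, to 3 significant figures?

40.6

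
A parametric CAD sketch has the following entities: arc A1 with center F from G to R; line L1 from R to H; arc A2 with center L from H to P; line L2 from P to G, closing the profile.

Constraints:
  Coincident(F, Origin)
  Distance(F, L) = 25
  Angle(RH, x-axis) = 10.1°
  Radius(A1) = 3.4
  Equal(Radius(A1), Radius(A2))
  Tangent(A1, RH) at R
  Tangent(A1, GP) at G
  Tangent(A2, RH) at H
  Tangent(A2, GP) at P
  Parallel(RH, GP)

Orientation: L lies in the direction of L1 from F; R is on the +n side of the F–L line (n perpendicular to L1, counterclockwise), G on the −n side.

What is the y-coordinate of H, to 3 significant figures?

7.73

The slot axis is L1's direction at 10.1°, so u = (cos 10.1°, sin 10.1°) = (0.985, 0.175) and n = (−sin 10.1°, cos 10.1°) = (-0.175, 0.985). F is at the origin and L lies 25.0 along u from F, so L = 25.0·u = (24.6, 4.38). Tangency of A1 to both parallel lines with radius 3.4 puts R and G at F ± 3.4·n: R = (-0.596, 3.35), G = (0.596, -3.35). Equal radii place H and P the same way about L: H = L + 3.4·n = (24.0, 7.73), P = L − 3.4·n = (25.2, 1.04). So H.y = 7.73.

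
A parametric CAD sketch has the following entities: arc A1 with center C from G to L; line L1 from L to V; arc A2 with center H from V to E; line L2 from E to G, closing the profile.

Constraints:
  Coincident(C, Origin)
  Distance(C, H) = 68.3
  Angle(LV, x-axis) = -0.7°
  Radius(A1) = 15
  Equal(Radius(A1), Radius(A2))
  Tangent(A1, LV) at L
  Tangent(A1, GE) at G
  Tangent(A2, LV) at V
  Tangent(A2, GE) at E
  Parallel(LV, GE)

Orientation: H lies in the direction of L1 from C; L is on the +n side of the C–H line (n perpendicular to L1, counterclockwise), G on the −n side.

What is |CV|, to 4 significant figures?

69.93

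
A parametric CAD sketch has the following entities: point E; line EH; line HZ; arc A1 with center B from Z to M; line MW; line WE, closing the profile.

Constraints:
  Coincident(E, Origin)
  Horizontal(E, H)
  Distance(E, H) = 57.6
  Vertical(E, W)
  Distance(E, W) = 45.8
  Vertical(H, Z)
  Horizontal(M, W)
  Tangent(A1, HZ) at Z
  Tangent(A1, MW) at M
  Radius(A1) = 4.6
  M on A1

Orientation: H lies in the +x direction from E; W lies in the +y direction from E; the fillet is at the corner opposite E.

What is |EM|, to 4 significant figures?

70.05

E is at the origin; EH is horizontal with |EH| = 57.6 and H on the +x side, so H = (57.60, 0.000). EW is vertical with |EW| = 45.8 and W on the +y side, so W = (0.000, 45.80). The virtual corner opposite E is at (57.60, 45.80). Since A1 is tangent to HZ there, BZ ⟂ HZ and the tangent condition forces BM to be normal to MW, with radius 4.6, so the center B sits 4.6 in from both sides at B = (53.00, 41.20). That places the tangent points at Z = (57.60, 41.20) on HZ and M = (53.00, 45.80) on MW. Then |EM| = |M − E| = 70.05.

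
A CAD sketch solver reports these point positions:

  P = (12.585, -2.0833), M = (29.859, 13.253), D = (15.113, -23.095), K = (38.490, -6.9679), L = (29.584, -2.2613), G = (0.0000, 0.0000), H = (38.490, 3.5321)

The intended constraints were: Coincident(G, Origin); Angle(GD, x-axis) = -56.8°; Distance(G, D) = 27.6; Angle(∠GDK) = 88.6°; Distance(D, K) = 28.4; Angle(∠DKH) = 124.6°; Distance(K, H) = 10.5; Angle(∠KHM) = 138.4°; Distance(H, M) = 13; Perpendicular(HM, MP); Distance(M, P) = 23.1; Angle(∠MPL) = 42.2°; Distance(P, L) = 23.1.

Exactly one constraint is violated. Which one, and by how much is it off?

Distance(P, L) = 23.1 — off by 6.10.

G = (0.00, 0.00) ✓; GD at -56.80° ✓; |GD| = 27.60 ✓; ∠GDK = 88.60° ✓; |DK| = 28.40 ✓; ∠DKH = 124.6° ✓; |KH| = 10.50 ✓; ∠KHM = 138.4° ✓; |HM| = 13.00 ✓; ∠(HM, MP) = 90.00° ✓; |MP| = 23.10 ✓; ∠MPL = 42.20° ✓; |PL| = 17.00 ✗.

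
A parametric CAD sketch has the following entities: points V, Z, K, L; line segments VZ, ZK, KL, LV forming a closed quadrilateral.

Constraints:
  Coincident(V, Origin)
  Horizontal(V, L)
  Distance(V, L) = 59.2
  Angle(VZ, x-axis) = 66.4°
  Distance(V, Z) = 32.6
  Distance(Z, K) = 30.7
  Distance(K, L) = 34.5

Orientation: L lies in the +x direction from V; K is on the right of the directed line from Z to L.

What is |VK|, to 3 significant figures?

24.8

V is at the origin; VL is horizontal with |VL| = 59.2 and L in +x, so L = (59.2, 0). VZ runs at 66.4° with |VZ| = 32.6, so Z = (13.1, 29.9). K is determined by |ZK| = 30.7 and |KL| = 34.5 together: it lies at the intersection of circle(Z, 30.7) and circle(L, 34.5). With |ZL| = 55.0, the foot of the radical line on ZL is 25.2 from Z and the perpendicular offset is √(30.7² − 25.2²) = 17.5. Taking the right-of-ZL solution: K = (24.7, 1.48).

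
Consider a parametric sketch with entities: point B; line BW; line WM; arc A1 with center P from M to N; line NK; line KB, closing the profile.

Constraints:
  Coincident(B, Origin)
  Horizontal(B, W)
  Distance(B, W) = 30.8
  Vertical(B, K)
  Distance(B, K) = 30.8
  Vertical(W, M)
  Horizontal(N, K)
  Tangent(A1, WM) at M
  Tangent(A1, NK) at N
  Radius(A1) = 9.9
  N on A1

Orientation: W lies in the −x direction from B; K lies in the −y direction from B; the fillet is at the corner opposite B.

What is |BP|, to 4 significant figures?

29.56

B is at the origin; BW is horizontal with |BW| = 30.8 and W on the −x side, so W = (-30.80, 0.000). BK is vertical with |BK| = 30.8 and K on the −y side, so K = (0.000, -30.80). The virtual corner opposite B is at (-30.80, -30.80). A1 meets WM tangentially, so PM is at right angles to WM and the tangent condition forces PN to be normal to NK, with radius 9.9, so the center P sits 9.9 in from both sides at P = (-20.90, -20.90). Then |BP| = |P − B| = 29.56.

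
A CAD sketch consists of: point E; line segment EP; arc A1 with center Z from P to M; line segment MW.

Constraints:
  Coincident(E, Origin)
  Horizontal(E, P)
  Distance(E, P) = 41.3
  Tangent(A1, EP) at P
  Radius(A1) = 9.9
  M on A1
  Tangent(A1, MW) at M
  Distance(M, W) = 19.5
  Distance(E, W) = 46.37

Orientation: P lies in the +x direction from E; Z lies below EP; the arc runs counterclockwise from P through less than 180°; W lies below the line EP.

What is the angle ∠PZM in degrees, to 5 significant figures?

99.368°

Checks: |ZM| = 9.900 ✓; ∠(ZM, MW) = 90.00° ✓; |MW| = 19.50 ✓; |EW| = 46.37 ✓.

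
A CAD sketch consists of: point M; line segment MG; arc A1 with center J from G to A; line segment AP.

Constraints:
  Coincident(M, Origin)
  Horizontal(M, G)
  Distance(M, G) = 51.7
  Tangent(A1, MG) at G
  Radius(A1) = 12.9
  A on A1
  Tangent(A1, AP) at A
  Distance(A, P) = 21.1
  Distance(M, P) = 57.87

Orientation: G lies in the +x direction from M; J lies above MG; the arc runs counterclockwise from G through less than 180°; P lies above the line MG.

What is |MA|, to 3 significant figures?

64.4

Checks: ∠(JG, GM) = 90.00° ✓; |JG| = 12.90 ✓; |JA| = 12.90 ✓; ∠(JA, AP) = 90.00° ✓; |AP| = 21.10 ✓; |MP| = 57.87 ✓.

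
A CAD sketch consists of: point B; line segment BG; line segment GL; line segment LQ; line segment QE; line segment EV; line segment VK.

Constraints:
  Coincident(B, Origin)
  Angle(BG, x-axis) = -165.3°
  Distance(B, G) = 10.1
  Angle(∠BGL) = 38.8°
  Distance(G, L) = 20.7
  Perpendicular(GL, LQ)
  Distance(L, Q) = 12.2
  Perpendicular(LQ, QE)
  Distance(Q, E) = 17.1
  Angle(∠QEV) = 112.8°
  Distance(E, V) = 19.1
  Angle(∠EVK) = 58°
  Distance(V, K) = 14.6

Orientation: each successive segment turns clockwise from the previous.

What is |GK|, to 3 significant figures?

11.0

B is at the origin; BG runs at -165.3° with length 10.1, so G = (-9.77, -2.56). ∠BGL = 38.8° gives GL at 53.5° from the x-axis; with |GL| = 20.7, L = (2.54, 14.1). GL is perpendicular to LQ, so LQ runs at -36.5°; with |LQ| = 12.2, Q = (12.4, 6.82). The perpendicularity gives QE at right angles to LQ, so QE runs at -126°; with |QE| = 17.1, E = (2.18, -6.93). ∠QEV = 112.8° gives EV at 166° from the x-axis; with |EV| = 19.1, V = (-16.4, -2.40). ∠EVK = 58.0° gives VK at 44.3° from the x-axis; with |VK| = 14.6, K = (-5.93, 7.79). Then |GK| = |K − G| = 11.0.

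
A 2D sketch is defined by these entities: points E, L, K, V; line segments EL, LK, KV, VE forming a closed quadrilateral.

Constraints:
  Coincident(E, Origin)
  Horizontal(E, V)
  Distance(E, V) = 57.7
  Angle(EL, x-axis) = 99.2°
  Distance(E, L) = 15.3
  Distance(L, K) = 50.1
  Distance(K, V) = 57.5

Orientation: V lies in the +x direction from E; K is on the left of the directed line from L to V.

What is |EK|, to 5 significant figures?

60.609

Checks: |LK| = 50.10 ✓; |KV| = 57.50 ✓.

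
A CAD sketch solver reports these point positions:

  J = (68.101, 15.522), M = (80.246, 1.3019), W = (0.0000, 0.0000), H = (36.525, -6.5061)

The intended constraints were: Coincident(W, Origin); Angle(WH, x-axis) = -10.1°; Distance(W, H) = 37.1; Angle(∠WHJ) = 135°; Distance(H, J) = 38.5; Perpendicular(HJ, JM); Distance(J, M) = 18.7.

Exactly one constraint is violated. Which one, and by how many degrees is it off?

Perpendicular(HJ, JM) — off by 5.60°.

W = (0.00, 0.00) ✓; WH at -10.10° ✓; |WH| = 37.10 ✓; ∠WHJ = 135.0° ✓; |HJ| = 38.50 ✓; ∠(HJ, JM) = 84.40° ✗; |JM| = 18.70 ✓.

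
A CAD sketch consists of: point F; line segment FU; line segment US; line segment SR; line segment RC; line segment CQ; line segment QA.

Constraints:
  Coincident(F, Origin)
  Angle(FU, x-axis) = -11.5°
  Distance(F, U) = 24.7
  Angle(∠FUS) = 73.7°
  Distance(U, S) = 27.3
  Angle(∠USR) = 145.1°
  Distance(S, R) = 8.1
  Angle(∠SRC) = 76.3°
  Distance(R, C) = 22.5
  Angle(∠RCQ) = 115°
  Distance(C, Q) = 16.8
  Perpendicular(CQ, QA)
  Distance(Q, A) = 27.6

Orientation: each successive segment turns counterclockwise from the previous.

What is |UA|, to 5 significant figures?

17.837

F is at the origin; FU runs at -11.5° with length 24.7, so U = (24.204, -4.9244). ∠FUS = 73.7° gives US at 94.800° from the x-axis; with |US| = 27.3, S = (21.920, 22.280). ∠USR = 145.1° gives SR at 129.70° from the x-axis; with |SR| = 8.1, R = (16.746, 28.512). ∠SRC = 76.3° gives RC at -126.60° from the x-axis; with |RC| = 22.5, C = (3.3307, 10.449). ∠RCQ = 115.0° gives CQ at -61.600° from the x-axis; with |CQ| = 16.8, Q = (11.321, -4.3295). CQ ⟂ QA, so QA runs at 28.400°; with |QA| = 27.6, A = (35.599, 8.7977). Then |UA| = |A − U| = 17.837.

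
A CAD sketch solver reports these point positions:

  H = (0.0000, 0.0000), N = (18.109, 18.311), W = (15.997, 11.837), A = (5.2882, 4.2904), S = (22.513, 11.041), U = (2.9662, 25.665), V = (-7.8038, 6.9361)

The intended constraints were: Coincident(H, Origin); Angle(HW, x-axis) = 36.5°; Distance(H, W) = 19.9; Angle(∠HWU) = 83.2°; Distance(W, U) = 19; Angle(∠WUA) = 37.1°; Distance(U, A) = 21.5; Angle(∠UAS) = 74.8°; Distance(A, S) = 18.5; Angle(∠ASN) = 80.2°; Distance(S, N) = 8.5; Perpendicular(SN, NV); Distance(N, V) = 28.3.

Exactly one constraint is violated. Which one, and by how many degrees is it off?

Perpendicular(SN, NV) — off by 7.51°.

H = (0.00, 0.00) ✓; HW at 36.50° ✓; |HW| = 19.90 ✓; ∠HWU = 83.20° ✓; |WU| = 19.00 ✓; ∠WUA = 37.10° ✓; |UA| = 21.50 ✓; ∠UAS = 74.80° ✓; |AS| = 18.50 ✓; ∠ASN = 80.19° ✓; |SN| = 8.500 ✓; ∠(SN, NV) = 82.49° ✗; |NV| = 28.30 ✓.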